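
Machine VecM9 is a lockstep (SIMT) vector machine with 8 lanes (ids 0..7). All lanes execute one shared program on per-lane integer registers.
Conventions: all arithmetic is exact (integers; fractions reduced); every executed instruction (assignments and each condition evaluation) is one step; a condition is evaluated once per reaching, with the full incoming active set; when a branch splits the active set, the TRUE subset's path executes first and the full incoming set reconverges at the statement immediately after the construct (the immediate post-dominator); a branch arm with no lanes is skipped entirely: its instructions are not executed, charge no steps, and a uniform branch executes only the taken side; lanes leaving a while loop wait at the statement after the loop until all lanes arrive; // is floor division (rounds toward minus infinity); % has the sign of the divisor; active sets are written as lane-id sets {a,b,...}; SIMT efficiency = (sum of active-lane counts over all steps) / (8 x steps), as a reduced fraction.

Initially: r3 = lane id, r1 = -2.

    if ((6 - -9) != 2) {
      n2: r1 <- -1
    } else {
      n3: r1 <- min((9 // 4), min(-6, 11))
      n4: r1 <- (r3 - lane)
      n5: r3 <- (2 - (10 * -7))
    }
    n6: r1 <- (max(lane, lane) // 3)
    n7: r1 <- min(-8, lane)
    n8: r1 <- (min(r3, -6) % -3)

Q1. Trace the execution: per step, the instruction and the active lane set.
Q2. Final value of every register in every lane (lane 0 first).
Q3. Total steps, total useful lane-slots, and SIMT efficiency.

step 0: eval ((6 - -9) != 2)         {0,1,2,3,4,5,6,7}
step 1: r1 <- -1                     {0,1,2,3,4,5,6,7}
step 2: r1 <- (max(lane, lane) // 3) {0,1,2,3,4,5,6,7}
step 3: r1 <- min(-8, lane)          {0,1,2,3,4,5,6,7}
step 4: r1 <- (min(r3, -6) % -3)     {0,1,2,3,4,5,6,7}

Answer: 5 steps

r3: 0,1,2,3,4,5,6,7
r1: 0,0,0,0,0,0,0,0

steps = 5; useful = 40; efficiency = 40/40 = 1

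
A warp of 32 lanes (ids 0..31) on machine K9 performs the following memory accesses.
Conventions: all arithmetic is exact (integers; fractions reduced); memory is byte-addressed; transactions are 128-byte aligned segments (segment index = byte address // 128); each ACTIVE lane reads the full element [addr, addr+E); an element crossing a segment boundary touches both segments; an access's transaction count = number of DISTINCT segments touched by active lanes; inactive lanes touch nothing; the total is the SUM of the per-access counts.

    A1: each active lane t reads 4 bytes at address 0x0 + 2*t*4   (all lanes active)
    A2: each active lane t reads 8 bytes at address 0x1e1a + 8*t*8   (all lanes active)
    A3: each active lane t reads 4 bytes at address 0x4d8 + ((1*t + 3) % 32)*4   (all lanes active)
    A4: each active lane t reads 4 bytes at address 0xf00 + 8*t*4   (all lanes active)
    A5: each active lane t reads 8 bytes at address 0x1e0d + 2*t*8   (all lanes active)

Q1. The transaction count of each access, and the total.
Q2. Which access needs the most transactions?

A1: 2 transactions
A2: 16 transactions
A3: 2 transactions
A4: 8 transactions
A5: 5 transactions

Answer: 2,16,2,8,5; total 33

Answer: A2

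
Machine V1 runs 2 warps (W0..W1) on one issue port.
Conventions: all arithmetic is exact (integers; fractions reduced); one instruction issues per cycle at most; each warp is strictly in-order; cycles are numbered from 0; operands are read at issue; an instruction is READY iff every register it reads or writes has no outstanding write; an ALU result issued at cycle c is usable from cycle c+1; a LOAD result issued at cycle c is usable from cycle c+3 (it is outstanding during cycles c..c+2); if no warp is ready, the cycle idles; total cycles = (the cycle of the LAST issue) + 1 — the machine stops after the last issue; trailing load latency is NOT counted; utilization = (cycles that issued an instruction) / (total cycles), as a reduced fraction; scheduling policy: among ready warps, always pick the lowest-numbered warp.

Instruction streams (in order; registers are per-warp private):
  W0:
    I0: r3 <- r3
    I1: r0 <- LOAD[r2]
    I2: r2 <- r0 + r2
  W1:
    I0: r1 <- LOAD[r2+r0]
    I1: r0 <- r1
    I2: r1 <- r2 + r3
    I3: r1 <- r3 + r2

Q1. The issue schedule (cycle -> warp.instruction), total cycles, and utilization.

cycle 0: W0.I0
cycle 1: W0.I1
cycle 2: W1.I0
cycle 3: idle
cycle 4: W0.I2
cycle 5: W1.I1
cycle 6: W1.I2
cycle 7: W1.I3

Answer: 8 cycles, utilization 7/8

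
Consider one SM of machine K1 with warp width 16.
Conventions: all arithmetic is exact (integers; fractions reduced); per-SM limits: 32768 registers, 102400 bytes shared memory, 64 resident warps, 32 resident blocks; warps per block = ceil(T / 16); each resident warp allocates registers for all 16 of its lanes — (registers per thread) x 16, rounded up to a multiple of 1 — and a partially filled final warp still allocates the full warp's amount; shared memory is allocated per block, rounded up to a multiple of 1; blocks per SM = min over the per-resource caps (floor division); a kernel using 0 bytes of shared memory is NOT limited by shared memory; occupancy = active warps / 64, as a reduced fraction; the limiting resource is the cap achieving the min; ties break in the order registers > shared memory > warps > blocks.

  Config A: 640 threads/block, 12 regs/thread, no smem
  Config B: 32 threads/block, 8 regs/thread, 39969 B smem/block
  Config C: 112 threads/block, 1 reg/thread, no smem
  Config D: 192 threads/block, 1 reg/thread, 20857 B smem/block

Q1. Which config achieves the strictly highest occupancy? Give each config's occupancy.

occupancies: A 5/8, B 1/16, C 63/64, D 3/4

Answer: C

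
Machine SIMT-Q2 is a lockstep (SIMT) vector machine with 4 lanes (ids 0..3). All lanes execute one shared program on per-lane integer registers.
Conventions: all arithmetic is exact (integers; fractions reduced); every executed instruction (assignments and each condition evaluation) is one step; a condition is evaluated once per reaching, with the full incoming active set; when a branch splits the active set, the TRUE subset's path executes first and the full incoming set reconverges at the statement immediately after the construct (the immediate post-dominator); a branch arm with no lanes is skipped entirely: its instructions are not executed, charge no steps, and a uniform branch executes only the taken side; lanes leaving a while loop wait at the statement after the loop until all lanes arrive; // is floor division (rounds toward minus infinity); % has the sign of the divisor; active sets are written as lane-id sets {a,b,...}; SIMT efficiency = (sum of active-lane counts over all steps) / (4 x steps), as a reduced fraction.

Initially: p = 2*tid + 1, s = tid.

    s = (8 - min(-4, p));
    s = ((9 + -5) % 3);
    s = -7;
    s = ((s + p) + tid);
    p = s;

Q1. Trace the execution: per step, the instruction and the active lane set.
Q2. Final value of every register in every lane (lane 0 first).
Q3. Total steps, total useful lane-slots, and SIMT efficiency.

step 0: s <- (8 - min(-4, p))        {0,1,2,3}
step 1: s <- ((9 + -5) % 3)          {0,1,2,3}
step 2: s <- -7                      {0,1,2,3}
step 3: s <- ((s + p) + tid)         {0,1,2,3}
step 4: p <- s                       {0,1,2,3}

Answer: 5 steps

p: -6,-3,0,3
s: -6,-3,0,3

steps = 5; useful = 20; efficiency = 20/20 = 1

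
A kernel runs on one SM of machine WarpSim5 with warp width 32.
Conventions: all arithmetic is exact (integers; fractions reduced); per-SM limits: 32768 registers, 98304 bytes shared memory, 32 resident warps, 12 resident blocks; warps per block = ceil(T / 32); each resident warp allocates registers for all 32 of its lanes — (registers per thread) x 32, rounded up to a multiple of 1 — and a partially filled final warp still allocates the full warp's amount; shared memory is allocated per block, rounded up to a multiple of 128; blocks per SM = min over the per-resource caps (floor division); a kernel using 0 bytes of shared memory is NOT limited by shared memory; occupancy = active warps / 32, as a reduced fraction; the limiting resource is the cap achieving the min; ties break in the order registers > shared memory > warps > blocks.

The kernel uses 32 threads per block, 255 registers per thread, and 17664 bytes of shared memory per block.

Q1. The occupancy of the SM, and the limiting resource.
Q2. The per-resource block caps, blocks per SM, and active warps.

Answer: occupancy 1/8, limited by registers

registers: 4 blocks
shared memory: 5 blocks
warps: 32 blocks
blocks: 12 blocks

Answer: 4 blocks, 4 active warps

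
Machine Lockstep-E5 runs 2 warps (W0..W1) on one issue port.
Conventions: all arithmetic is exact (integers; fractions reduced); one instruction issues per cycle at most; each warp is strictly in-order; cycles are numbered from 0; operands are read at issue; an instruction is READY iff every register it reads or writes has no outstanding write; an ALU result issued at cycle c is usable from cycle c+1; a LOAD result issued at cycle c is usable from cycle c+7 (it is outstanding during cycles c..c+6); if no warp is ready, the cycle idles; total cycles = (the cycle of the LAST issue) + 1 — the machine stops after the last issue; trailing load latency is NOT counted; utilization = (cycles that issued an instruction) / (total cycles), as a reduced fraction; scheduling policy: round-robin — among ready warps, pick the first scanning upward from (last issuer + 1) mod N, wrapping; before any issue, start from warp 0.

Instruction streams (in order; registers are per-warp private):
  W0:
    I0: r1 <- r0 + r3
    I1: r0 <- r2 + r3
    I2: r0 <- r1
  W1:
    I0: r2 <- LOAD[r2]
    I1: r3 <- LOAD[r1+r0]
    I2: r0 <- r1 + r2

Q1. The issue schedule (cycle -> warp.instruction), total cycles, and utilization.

cycle 0: W0.I0
cycle 1: W1.I0
cycle 2: W0.I1
cycle 3: W1.I1
cycle 4: W0.I2
cycle 5: idle
cycle 6: idle
cycle 7: idle
cycle 8: W1.I2

Answer: 9 cycles, utilization 2/3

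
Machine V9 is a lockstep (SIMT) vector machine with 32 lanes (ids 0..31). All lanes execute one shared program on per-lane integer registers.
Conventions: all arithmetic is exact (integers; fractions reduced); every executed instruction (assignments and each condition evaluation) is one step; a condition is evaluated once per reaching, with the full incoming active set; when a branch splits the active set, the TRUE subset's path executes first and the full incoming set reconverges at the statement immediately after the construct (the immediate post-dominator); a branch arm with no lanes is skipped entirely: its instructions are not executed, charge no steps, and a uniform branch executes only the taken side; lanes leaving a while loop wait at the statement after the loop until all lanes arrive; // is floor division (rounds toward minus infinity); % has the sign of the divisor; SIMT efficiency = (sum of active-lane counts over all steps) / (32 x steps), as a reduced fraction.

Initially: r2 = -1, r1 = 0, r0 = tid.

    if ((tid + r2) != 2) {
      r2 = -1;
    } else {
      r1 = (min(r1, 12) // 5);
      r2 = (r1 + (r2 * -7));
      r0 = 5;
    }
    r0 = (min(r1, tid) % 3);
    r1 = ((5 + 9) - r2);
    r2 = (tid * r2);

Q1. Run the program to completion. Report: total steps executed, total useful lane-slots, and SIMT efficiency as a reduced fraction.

Answer: 8 steps, 162 useful, 81/128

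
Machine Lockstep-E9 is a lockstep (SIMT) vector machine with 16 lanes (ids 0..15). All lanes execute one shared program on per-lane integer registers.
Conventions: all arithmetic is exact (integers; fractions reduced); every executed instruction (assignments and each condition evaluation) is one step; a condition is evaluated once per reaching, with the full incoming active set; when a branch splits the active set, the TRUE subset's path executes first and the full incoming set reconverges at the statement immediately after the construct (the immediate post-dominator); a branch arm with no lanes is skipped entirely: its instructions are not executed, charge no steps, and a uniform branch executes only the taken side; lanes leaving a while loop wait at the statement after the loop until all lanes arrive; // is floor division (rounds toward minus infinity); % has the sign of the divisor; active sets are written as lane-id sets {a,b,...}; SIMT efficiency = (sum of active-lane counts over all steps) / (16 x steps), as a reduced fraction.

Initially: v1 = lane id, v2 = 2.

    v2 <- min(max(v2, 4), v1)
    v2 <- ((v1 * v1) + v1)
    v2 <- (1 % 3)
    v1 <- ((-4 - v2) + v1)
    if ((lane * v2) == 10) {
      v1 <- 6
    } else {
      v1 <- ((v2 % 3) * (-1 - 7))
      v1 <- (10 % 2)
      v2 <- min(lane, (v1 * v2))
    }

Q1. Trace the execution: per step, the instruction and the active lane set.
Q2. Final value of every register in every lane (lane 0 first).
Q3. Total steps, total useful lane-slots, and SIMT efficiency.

step 0: v2 <- min(max(v2, 4), v1)    {0,1,2,3,4,5,6,7,8,9,10,11,12,13,14,15}
step 1: v2 <- ((v1 * v1) + v1)       {0,1,2,3,4,5,6,7,8,9,10,11,12,13,14,15}
step 2: v2 <- (1 % 3)                {0,1,2,3,4,5,6,7,8,9,10,11,12,13,14,15}
step 3: v1 <- ((-4 - v2) + v1)       {0,1,2,3,4,5,6,7,8,9,10,11,12,13,14,15}
step 4: eval ((lane * v2) == 10)     {0,1,2,3,4,5,6,7,8,9,10,11,12,13,14,15}
step 5: v1 <- 6                      {10}
step 6: v1 <- ((v2 % 3) * (-1 - 7))  {0,1,2,3,4,5,6,7,8,9,11,12,13,14,15}
step 7: v1 <- (10 % 2)               {0,1,2,3,4,5,6,7,8,9,11,12,13,14,15}
step 8: v2 <- min(lane, (v1 * v2))   {0,1,2,3,4,5,6,7,8,9,11,12,13,14,15}

Answer: 9 steps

v1: 0,0,0,0,0,0,0,0,0,0,6,0,0,0,0,0
v2: 0,0,0,0,0,0,0,0,0,0,1,0,0,0,0,0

steps = 9; useful = 126; efficiency = 126/144 = 7/8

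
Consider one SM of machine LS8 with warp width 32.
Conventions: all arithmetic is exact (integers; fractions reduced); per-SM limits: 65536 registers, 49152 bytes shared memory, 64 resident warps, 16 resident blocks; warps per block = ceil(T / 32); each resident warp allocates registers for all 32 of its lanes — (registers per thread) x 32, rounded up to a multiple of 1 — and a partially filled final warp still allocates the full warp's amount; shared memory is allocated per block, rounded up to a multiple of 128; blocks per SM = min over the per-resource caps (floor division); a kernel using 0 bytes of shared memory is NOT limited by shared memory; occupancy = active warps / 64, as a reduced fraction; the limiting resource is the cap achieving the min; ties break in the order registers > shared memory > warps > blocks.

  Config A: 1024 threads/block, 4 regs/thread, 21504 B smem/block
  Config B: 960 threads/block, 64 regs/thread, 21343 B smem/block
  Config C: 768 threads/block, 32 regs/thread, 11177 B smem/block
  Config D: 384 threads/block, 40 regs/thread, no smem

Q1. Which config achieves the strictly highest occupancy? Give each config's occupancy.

occupancies: A 1, B 15/32, C 3/4, D 3/4

Answer: A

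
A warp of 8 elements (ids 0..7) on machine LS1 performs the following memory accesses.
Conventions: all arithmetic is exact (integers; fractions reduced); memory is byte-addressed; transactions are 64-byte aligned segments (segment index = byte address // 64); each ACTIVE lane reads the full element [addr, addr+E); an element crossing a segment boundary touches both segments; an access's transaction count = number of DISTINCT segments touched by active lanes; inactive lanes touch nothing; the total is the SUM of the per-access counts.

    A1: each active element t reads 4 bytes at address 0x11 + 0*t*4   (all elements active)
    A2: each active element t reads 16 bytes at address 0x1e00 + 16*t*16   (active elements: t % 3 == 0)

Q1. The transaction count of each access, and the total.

A1: 1 transaction
A2: 3 transactions

Answer: 1,3; total 4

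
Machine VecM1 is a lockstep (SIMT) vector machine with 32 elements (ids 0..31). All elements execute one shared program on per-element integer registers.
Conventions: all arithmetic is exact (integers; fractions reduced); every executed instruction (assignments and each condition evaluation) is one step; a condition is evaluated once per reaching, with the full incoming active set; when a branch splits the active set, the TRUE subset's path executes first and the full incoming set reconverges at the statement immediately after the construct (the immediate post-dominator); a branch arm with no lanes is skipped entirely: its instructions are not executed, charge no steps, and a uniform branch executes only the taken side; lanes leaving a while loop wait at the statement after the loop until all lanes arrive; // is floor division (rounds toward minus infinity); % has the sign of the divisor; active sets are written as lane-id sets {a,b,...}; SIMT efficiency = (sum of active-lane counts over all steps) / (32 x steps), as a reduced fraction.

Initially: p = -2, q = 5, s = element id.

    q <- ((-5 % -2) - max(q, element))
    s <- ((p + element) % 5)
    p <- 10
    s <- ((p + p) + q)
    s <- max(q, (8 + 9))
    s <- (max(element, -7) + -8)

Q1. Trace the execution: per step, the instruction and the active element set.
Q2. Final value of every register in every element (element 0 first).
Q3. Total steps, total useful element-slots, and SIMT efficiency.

step 0: q <- ((-5 % -2) - max(q, element)) {0,1,2,3,4,5,6,7,8,9,10,11,12,13,14,15,16,17,18,19,20,21,22,23,24,25,26,27,28,29,30,31}
step 1: s <- ((p + element) % 5)     {0,1,2,3,4,5,6,7,8,9,10,11,12,13,14,15,16,17,18,19,20,21,22,23,24,25,26,27,28,29,30,31}
step 2: p <- 10                      {0,1,2,3,4,5,6,7,8,9,10,11,12,13,14,15,16,17,18,19,20,21,22,23,24,25,26,27,28,29,30,31}
step 3: s <- ((p + p) + q)           {0,1,2,3,4,5,6,7,8,9,10,11,12,13,14,15,16,17,18,19,20,21,22,23,24,25,26,27,28,29,30,31}
step 4: s <- max(q, (8 + 9))         {0,1,2,3,4,5,6,7,8,9,10,11,12,13,14,15,16,17,18,19,20,21,22,23,24,25,26,27,28,29,30,31}
step 5: s <- (max(element, -7) + -8) {0,1,2,3,4,5,6,7,8,9,10,11,12,13,14,15,16,17,18,19,20,21,22,23,24,25,26,27,28,29,30,31}

Answer: 6 steps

p: 10,10,10,10,10,10,10,10,10,10,10,10,10,10,10,10,10,10,10,10,10,10,10,10,10,10,10,10,10,10,10,10
q: -6,-6,-6,-6,-6,-6,-7,-8,-9,-10,-11,-12,-13,-14,-15,-16,-17,-18,-19,-20,-21,-22,-23,-24,-25,-26,-27,-28,-29,-30,-31,-32
s: -8,-7,-6,-5,-4,-3,-2,-1,0,1,2,3,4,5,6,7,8,9,10,11,12,13,14,15,16,17,18,19,20,21,22,23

steps = 6; useful = 192; efficiency = 192/192 = 1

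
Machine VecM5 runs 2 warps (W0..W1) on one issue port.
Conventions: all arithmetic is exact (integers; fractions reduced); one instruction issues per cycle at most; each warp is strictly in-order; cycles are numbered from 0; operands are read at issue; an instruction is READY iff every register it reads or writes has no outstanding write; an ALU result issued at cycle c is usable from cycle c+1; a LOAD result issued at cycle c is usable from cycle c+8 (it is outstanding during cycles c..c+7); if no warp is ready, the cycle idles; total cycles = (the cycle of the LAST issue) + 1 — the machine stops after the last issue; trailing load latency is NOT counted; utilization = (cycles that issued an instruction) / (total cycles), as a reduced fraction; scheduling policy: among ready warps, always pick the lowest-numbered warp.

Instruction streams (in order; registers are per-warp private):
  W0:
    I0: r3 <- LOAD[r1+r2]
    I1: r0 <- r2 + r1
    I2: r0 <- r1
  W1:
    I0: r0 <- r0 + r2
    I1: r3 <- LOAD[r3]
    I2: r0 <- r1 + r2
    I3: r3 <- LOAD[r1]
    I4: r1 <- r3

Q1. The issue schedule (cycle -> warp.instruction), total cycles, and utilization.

cycle 0: W0.I0
cycle 1: W0.I1
cycle 2: W0.I2
cycle 3: W1.I0
cycle 4: W1.I1
cycle 5: W1.I2
cycle 6: idle
cycle 7: idle
cycle 8: idle
cycle 9: idle
cycle 10: idle
cycle 11: idle
cycle 12: W1.I3
cycle 13: idle
cycle 14: idle
cycle 15: idle
cycle 16: idle
cycle 17: idle
cycle 18: idle
cycle 19: idle
cycle 20: W1.I4

Answer: 21 cycles, utilization 8/21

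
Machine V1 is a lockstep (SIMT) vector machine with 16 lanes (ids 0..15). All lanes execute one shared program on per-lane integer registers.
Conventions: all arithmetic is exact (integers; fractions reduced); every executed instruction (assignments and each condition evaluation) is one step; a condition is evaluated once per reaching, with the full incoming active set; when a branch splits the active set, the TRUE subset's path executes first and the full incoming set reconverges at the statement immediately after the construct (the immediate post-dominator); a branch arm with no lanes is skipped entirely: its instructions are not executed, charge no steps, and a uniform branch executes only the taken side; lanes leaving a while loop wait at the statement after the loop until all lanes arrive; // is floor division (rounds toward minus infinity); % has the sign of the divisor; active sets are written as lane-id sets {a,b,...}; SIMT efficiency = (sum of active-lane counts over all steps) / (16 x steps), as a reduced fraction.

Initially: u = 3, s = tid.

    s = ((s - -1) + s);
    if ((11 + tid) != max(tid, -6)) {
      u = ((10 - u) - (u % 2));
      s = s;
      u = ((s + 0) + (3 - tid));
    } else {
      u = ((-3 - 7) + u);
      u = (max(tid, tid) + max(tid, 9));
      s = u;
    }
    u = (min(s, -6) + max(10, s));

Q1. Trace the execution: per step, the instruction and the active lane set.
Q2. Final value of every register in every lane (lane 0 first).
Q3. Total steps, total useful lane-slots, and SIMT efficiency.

step 0: s <- ((s - -1) + s)          {0,1,2,3,4,5,6,7,8,9,10,11,12,13,14,15}
step 1: eval ((11 + tid) != max(tid, -6)) {0,1,2,3,4,5,6,7,8,9,10,11,12,13,14,15}
step 2: u <- ((10 - u) - (u % 2))    {0,1,2,3,4,5,6,7,8,9,10,11,12,13,14,15}
step 3: s <- s                       {0,1,2,3,4,5,6,7,8,9,10,11,12,13,14,15}
step 4: u <- ((s + 0) + (3 - tid))   {0,1,2,3,4,5,6,7,8,9,10,11,12,13,14,15}
step 5: u <- (min(s, -6) + max(10, s)) {0,1,2,3,4,5,6,7,8,9,10,11,12,13,14,15}

Answer: 6 steps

u: 4,4,4,4,4,5,7,9,11,13,15,17,19,21,23,25
s: 1,3,5,7,9,11,13,15,17,19,21,23,25,27,29,31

steps = 6; useful = 96; efficiency = 96/96 = 1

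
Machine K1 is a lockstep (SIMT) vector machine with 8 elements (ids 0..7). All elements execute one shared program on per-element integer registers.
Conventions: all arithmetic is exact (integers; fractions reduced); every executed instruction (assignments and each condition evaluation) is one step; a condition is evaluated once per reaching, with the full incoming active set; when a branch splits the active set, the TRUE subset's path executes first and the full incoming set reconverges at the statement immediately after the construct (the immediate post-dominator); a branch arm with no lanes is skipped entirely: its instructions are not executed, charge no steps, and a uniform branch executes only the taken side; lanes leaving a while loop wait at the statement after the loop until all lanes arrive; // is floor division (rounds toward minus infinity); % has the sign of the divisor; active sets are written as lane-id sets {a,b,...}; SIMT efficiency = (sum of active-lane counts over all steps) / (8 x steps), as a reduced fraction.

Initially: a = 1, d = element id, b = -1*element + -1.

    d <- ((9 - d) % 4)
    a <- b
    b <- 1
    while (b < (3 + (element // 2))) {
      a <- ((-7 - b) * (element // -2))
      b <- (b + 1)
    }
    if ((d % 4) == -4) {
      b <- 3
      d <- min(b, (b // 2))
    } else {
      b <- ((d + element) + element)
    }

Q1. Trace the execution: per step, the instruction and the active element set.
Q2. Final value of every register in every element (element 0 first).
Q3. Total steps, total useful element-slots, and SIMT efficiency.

step 0: d <- ((9 - d) % 4)           {0,1,2,3,4,5,6,7}
step 1: a <- b                       {0,1,2,3,4,5,6,7}
step 2: b <- 1                       {0,1,2,3,4,5,6,7}
step 3: eval (b < (3 + (element // 2))) {0,1,2,3,4,5,6,7}
step 4: a <- ((-7 - b) * (element // -2)) {0,1,2,3,4,5,6,7}
step 5: b <- (b + 1)                 {0,1,2,3,4,5,6,7}
step 6: eval (b < (3 + (element // 2))) {0,1,2,3,4,5,6,7}
step 7: a <- ((-7 - b) * (element // -2)) {0,1,2,3,4,5,6,7}
step 8: b <- (b + 1)                 {0,1,2,3,4,5,6,7}
step 9: eval (b < (3 + (element // 2))) {0,1,2,3,4,5,6,7}
step 10: a <- ((-7 - b) * (element // -2)) {2,3,4,5,6,7}
step 11: b <- (b + 1)                 {2,3,4,5,6,7}
step 12: eval (b < (3 + (element // 2))) {2,3,4,5,6,7}
step 13: a <- ((-7 - b) * (element // -2)) {4,5,6,7}
step 14: b <- (b + 1)                 {4,5,6,7}
step 15: eval (b < (3 + (element // 2))) {4,5,6,7}
step 16: a <- ((-7 - b) * (element // -2)) {6,7}
step 17: b <- (b + 1)                 {6,7}
step 18: eval (b < (3 + (element // 2))) {6,7}
step 19: eval ((d % 4) == -4)         {0,1,2,3,4,5,6,7}
step 20: b <- ((d + element) + element) {0,1,2,3,4,5,6,7}

Answer: 21 steps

a: 0,9,10,20,22,33,36,48
d: 1,0,3,2,1,0,3,2
b: 1,2,7,8,9,10,15,16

steps = 21; useful = 132; efficiency = 132/168 = 11/14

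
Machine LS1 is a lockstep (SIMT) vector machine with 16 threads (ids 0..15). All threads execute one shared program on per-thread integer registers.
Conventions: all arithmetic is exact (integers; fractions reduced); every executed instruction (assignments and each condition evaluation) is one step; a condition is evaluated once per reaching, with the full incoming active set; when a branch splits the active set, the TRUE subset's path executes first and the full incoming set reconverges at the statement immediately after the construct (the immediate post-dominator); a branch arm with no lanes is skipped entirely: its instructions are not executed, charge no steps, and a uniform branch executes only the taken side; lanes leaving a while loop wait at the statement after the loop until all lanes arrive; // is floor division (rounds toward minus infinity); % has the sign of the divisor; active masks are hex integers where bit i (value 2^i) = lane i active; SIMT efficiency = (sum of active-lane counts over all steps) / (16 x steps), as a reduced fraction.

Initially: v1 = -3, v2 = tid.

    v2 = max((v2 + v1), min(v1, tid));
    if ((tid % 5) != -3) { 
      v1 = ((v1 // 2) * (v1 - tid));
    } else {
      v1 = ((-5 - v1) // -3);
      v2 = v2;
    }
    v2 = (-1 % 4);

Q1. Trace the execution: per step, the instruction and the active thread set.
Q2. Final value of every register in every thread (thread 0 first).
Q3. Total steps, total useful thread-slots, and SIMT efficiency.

step 0: v2 <- max((v2 + v1), min(v1, tid)) 0xffff
step 1: eval ((tid % 5) != -3)       0xffff
step 2: v1 <- ((v1 // 2) * (v1 - tid)) 0xffff
step 3: v2 <- (-1 % 4)               0xffff

Answer: 4 steps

v1: 6,8,10,12,14,16,18,20,22,24,26,28,30,32,34,36
v2: 3,3,3,3,3,3,3,3,3,3,3,3,3,3,3,3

steps = 4; useful = 64; efficiency = 64/64 = 1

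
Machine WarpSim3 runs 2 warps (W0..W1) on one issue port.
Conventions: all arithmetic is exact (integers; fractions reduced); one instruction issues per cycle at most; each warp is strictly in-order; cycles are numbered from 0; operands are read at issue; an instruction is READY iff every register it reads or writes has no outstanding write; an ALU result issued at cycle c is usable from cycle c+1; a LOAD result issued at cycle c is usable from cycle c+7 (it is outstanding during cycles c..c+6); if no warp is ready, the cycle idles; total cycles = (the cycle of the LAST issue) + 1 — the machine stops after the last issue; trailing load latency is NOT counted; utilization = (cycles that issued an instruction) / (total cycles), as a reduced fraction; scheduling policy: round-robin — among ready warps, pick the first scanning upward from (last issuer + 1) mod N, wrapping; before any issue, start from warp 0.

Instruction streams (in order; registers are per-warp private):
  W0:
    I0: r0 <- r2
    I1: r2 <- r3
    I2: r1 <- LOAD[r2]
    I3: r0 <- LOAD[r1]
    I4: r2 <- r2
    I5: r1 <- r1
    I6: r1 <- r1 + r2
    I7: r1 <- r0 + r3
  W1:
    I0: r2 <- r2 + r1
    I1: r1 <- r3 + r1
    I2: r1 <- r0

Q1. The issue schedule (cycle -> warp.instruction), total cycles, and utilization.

cycle 0: W0.I0
cycle 1: W1.I0
cycle 2: W0.I1
cycle 3: W1.I1
cycle 4: W0.I2
cycle 5: W1.I2
cycle 6: idle
cycle 7: idle
cycle 8: idle
cycle 9: idle
cycle 10: idle
cycle 11: W0.I3
cycle 12: W0.I4
cycle 13: W0.I5
cycle 14: W0.I6
cycle 15: idle
cycle 16: idle
cycle 17: idle
cycle 18: W0.I7

Answer: 19 cycles, utilization 11/19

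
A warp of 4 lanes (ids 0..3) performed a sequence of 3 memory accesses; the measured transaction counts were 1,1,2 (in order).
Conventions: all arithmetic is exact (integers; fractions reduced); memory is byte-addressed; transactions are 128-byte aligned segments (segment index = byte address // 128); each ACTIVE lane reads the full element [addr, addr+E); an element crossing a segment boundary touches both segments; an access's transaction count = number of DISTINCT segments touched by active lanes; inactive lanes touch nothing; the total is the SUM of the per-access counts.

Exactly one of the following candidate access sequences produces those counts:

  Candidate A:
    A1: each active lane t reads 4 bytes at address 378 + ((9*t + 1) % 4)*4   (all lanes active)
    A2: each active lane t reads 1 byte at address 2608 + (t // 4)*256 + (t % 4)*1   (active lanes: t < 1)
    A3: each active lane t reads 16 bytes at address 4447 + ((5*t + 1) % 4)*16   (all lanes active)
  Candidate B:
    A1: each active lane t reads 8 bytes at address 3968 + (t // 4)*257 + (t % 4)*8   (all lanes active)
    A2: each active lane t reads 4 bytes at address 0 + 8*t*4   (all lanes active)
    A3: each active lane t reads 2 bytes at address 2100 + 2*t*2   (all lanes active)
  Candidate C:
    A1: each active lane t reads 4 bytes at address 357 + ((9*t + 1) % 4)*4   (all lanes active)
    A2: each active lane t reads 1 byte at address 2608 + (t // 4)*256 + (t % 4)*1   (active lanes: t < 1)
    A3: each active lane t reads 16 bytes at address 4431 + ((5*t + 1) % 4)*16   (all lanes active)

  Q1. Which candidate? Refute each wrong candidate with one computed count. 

A: A1 gives 2 transactions, not 1
B: A3 gives 1 transaction, not 2
C: all counts match (1,1,2)

Answer: C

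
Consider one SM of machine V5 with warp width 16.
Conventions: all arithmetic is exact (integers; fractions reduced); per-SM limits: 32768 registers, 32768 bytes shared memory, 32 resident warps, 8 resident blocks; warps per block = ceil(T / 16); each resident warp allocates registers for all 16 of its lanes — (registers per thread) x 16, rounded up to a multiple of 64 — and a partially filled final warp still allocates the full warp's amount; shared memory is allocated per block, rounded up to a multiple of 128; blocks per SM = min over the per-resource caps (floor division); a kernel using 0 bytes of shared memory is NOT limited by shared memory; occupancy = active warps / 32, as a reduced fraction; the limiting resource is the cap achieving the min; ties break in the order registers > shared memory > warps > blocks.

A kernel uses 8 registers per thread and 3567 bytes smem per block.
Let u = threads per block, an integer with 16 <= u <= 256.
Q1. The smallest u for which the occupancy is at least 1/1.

Answer: u = 49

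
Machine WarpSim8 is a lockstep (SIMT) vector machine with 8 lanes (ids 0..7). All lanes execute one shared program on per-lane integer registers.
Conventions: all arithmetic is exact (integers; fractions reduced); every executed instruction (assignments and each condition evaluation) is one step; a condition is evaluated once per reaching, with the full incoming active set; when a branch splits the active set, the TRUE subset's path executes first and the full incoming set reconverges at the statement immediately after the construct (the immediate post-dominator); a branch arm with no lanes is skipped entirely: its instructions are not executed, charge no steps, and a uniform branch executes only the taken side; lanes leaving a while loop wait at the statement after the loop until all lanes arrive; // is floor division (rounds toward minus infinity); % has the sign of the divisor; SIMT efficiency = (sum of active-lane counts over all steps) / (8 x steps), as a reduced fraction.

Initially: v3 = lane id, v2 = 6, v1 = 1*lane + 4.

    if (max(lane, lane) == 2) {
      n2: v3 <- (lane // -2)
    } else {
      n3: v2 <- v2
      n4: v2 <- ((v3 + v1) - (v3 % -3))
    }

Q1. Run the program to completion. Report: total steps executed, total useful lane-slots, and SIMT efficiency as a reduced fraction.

Answer: 4 steps, 23 useful, 23/32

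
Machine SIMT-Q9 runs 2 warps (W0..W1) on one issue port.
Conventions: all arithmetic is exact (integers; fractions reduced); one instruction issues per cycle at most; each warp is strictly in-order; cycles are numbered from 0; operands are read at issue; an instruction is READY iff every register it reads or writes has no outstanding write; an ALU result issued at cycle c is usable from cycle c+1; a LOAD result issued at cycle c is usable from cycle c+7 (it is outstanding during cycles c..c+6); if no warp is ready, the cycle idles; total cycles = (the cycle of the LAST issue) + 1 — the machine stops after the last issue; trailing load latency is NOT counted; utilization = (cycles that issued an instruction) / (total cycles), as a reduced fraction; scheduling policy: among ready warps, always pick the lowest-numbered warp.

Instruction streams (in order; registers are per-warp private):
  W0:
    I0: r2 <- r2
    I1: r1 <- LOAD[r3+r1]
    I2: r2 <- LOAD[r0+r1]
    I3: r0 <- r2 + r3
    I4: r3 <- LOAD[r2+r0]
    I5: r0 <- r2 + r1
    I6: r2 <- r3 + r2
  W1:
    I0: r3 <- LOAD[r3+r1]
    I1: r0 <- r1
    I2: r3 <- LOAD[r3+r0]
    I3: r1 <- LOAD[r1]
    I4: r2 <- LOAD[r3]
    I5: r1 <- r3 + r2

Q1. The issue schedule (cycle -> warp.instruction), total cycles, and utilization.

cycle 0: W0.I0
cycle 1: W0.I1
cycle 2: W1.I0
cycle 3: W1.I1
cycle 4: idle
cycle 5: idle
cycle 6: idle
cycle 7: idle
cycle 8: W0.I2
cycle 9: W1.I2
cycle 10: W1.I3
cycle 11: idle
cycle 12: idle
cycle 13: idle
cycle 14: idle
cycle 15: W0.I3
cycle 16: W0.I4
cycle 17: W0.I5
cycle 18: W1.I4
cycle 19: idle
cycle 20: idle
cycle 21: idle
cycle 22: idle
cycle 23: W0.I6
cycle 24: idle
cycle 25: W1.I5

Answer: 26 cycles, utilization 1/2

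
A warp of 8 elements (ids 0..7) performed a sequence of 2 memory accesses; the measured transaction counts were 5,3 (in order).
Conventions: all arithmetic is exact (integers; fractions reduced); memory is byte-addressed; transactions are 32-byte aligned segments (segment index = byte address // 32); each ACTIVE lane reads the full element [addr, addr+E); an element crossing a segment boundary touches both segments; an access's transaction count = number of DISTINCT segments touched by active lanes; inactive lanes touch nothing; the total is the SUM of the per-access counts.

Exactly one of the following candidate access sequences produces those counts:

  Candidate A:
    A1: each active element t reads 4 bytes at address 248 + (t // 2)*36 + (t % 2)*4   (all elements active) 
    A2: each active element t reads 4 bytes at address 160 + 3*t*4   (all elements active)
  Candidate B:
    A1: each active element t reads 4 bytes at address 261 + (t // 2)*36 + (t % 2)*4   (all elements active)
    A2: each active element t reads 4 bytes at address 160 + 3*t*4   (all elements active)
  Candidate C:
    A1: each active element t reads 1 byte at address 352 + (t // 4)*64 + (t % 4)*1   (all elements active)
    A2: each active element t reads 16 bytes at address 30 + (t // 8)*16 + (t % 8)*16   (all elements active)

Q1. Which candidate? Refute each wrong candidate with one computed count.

B: A1 gives 4 transactions, not 5
C: A1 gives 2 transactions, not 5
A: all counts match (5,3)

Answer: A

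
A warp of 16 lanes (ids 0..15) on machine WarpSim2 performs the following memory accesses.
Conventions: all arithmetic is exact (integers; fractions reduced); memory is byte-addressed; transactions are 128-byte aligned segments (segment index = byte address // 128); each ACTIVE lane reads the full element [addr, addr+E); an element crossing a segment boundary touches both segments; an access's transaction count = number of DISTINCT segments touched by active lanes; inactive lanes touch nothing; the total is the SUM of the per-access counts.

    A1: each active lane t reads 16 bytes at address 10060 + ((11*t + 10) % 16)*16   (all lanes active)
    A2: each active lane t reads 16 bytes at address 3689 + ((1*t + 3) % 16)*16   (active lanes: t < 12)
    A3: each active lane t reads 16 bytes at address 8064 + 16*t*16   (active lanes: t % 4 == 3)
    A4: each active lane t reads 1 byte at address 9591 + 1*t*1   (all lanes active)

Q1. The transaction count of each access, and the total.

A1: 3 transactions
A2: 2 transactions
A3: 4 transactions
A4: 2 transactions

Answer: 3,2,4,2; total 11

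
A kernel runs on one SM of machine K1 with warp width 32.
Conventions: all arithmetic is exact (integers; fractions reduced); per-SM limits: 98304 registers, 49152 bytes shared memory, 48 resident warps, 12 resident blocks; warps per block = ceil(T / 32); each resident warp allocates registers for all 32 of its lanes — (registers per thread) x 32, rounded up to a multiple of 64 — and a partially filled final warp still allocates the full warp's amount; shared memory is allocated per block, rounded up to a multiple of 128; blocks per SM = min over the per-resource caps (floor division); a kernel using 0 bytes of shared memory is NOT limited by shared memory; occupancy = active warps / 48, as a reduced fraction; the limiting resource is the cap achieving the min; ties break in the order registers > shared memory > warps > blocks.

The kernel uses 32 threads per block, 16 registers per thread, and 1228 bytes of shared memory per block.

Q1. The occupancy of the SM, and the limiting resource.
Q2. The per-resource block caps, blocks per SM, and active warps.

Answer: occupancy 1/4, limited by blocks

registers: 192 blocks
shared memory: 38 blocks
warps: 48 blocks
blocks: 12 blocks

Answer: 12 blocks, 12 active warps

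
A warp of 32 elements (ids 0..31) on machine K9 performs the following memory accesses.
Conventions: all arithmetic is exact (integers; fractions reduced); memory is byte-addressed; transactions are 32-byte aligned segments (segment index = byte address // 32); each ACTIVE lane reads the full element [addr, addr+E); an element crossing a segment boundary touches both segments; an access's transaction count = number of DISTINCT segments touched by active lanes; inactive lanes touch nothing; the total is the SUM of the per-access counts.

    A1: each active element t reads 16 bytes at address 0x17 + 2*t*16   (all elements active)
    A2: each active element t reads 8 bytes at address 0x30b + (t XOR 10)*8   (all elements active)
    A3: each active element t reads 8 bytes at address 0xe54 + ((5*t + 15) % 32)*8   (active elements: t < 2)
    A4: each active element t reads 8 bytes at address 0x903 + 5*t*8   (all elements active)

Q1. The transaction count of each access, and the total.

A1: 33 transactions
A2: 9 transactions
A3: 2 transactions
A4: 40 transactions

Answer: 33,9,2,40; total 84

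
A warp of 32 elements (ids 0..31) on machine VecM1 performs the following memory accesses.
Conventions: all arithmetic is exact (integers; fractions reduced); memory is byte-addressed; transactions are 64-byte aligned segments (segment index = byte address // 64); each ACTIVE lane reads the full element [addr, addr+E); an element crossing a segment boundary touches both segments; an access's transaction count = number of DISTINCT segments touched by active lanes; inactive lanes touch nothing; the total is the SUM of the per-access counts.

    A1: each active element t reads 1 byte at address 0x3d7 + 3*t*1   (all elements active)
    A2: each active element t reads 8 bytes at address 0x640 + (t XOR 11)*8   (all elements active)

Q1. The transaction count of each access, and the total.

A1: 2 transactions
A2: 4 transactions

Answer: 2,4; total 6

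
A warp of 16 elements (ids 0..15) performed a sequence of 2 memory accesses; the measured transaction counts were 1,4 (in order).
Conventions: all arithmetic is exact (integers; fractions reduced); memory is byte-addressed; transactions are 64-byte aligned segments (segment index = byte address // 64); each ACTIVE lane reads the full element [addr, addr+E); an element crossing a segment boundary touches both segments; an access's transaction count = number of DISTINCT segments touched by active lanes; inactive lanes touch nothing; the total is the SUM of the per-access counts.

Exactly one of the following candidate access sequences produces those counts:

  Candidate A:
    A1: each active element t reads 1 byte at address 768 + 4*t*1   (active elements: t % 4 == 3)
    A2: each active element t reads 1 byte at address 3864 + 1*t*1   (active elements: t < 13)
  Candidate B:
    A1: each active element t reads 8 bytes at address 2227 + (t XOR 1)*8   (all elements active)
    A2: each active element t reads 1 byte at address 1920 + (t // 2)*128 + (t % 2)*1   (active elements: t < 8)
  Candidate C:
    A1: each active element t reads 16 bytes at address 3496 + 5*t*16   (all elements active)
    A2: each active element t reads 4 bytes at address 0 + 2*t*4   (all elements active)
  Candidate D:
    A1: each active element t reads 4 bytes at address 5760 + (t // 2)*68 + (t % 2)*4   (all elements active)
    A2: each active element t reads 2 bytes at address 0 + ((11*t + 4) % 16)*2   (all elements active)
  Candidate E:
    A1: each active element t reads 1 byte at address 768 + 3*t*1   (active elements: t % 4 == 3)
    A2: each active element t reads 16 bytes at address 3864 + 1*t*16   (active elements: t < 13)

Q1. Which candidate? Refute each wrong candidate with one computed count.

A: A2 gives 1 transaction, not 4
B: A1 gives 3 transactions, not 1
C: A1 gives 20 transactions, not 1
D: A1 gives 8 transactions, not 1
E: all counts match (1,4)

Answer: E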